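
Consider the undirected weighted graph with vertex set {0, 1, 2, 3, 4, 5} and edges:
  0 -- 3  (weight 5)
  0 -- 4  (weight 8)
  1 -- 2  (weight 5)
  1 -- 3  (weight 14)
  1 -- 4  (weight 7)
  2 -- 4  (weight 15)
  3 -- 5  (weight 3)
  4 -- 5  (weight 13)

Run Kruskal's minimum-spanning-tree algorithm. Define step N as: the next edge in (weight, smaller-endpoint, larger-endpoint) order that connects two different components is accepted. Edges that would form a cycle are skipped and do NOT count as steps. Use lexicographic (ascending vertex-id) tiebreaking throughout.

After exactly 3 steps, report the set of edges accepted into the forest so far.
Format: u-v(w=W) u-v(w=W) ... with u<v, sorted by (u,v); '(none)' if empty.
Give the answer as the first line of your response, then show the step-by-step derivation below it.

0-3(w=5) 1-2(w=5) 3-5(w=3)

step 1: add edge 3-5 (w=3); MST = {3-5(w=3)}
step 2: add edge 0-3 (w=5); MST = {0-3(w=5) 3-5(w=3)}
step 3: add edge 1-2 (w=5); MST = {0-3(w=5) 1-2(w=5) 3-5(w=3)}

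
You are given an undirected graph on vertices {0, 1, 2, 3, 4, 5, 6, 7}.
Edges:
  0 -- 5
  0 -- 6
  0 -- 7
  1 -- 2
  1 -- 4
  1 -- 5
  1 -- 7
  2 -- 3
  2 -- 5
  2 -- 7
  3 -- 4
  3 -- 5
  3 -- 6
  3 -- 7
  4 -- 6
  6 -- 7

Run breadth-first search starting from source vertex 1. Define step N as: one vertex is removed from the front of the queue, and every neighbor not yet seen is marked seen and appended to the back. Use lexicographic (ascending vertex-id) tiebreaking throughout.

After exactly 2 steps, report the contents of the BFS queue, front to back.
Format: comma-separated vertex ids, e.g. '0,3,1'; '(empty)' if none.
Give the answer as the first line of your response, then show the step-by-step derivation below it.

4,5,7,3

step 1: dequeue 1; queue=[2,4,5,7]; order=1
step 2: dequeue 2; queue=[4,5,7,3]; order=1,2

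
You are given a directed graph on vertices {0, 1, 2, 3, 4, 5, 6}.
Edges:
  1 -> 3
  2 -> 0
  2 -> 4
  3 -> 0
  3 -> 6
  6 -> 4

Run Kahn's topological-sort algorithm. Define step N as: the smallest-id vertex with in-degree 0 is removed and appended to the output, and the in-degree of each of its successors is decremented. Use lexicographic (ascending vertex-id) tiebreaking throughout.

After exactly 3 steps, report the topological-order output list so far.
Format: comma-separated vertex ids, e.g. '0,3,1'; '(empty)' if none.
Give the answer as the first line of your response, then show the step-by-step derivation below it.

1,2,3

step 1: output 1; order=[1]; indeg=(2,0,0,0,2,0,1)
step 2: output 2; order=[1,2]; indeg=(1,0,0,0,1,0,1)
step 3: output 3; order=[1,2,3]; indeg=(0,0,0,0,1,0,0)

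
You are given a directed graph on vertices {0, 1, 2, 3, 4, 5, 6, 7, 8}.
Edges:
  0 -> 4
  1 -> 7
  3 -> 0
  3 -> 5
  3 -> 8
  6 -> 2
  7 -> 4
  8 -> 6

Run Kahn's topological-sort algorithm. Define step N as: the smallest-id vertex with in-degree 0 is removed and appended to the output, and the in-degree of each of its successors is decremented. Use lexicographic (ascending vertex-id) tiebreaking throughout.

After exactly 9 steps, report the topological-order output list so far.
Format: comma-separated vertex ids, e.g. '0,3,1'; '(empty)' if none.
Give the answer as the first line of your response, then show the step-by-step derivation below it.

1,3,0,5,7,4,8,6,2

step 1: output 1; order=[1]; indeg=(1,0,1,0,2,1,1,0,1)
step 2: output 3; order=[1,3]; indeg=(0,0,1,0,2,0,1,0,0)
step 3: output 0; order=[1,3,0]; indeg=(0,0,1,0,1,0,1,0,0)
step 4: output 5; order=[1,3,0,5]; indeg=(0,0,1,0,1,0,1,0,0)
step 5: output 7; order=[1,3,0,5,7]; indeg=(0,0,1,0,0,0,1,0,0)
step 6: output 4; order=[1,3,0,5,7,4]; indeg=(0,0,1,0,0,0,1,0,0)
step 7: output 8; order=[1,3,0,5,7,4,8]; indeg=(0,0,1,0,0,0,0,0,0)
step 8: output 6; order=[1,3,0,5,7,4,8,6]; indeg=(0,0,0,0,0,0,0,0,0)
step 9: output 2; order=[1,3,0,5,7,4,8,6,2]; indeg=(0,0,0,0,0,0,0,0,0)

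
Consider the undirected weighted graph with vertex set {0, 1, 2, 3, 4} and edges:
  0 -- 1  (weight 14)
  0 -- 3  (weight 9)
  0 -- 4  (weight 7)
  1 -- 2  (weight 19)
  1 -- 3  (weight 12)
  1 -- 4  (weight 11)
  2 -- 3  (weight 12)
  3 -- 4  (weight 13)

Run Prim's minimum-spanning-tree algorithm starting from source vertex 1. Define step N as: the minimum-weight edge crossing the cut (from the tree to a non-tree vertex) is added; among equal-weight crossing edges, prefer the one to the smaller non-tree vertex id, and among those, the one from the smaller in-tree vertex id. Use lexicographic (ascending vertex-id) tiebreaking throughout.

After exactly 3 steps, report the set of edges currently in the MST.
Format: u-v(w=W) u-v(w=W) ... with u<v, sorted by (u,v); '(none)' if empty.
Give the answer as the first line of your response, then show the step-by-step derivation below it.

0-3(w=9) 0-4(w=7) 1-4(w=11)

step 1: add edge 1-4 (w=11); MST = {1-4(w=11)}
step 2: add edge 0-4 (w=7); MST = {0-4(w=7) 1-4(w=11)}
step 3: add edge 0-3 (w=9); MST = {0-3(w=9) 0-4(w=7) 1-4(w=11)}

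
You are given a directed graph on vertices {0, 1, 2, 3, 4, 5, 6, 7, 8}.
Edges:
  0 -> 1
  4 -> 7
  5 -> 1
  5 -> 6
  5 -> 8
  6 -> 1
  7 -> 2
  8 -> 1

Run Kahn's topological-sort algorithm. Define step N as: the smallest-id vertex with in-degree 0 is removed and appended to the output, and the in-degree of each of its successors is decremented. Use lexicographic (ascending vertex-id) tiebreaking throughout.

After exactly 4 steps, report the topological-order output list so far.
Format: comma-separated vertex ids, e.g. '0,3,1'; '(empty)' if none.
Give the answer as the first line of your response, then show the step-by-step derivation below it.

0,3,4,5

step 1: output 0; order=[0]; indeg=(0,3,1,0,0,0,1,1,1)
step 2: output 3; order=[0,3]; indeg=(0,3,1,0,0,0,1,1,1)
step 3: output 4; order=[0,3,4]; indeg=(0,3,1,0,0,0,1,0,1)
step 4: output 5; order=[0,3,4,5]; indeg=(0,2,1,0,0,0,0,0,0)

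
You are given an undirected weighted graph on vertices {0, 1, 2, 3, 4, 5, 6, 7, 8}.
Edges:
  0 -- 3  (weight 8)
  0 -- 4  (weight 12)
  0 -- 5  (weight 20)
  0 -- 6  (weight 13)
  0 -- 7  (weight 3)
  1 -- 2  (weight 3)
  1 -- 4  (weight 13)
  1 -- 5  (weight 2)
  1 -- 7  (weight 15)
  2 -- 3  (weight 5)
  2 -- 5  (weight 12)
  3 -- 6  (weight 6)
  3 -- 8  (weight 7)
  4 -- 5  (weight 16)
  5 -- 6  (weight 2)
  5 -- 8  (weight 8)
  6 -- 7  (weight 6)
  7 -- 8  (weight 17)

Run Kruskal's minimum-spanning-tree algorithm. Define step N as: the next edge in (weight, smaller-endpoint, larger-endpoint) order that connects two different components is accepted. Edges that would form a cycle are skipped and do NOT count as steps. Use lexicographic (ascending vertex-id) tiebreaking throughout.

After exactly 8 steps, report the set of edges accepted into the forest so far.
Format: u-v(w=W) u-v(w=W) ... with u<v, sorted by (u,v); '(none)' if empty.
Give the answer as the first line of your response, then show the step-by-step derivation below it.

0-4(w=12) 0-7(w=3) 1-2(w=3) 1-5(w=2) 2-3(w=5) 3-8(w=7) 5-6(w=2) 6-7(w=6)

step 1: add edge 1-5 (w=2); MST = {1-5(w=2)}
step 2: add edge 5-6 (w=2); MST = {1-5(w=2) 5-6(w=2)}
step 3: add edge 0-7 (w=3); MST = {0-7(w=3) 1-5(w=2) 5-6(w=2)}
step 4: add edge 1-2 (w=3); MST = {0-7(w=3) 1-2(w=3) 1-5(w=2) 5-6(w=2)}
step 5: add edge 2-3 (w=5); MST = {0-7(w=3) 1-2(w=3) 1-5(w=2) 2-3(w=5) 5-6(w=2)}
step 6: add edge 6-7 (w=6); MST = {0-7(w=3) 1-2(w=3) 1-5(w=2) 2-3(w=5) 5-6(w=2) 6-7(w=6)}
step 7: add edge 3-8 (w=7); MST = {0-7(w=3) 1-2(w=3) 1-5(w=2) 2-3(w=5) 3-8(w=7) 5-6(w=2) 6-7(w=6)}
step 8: add edge 0-4 (w=12); MST = {0-4(w=12) 0-7(w=3) 1-2(w=3) 1-5(w=2) 2-3(w=5) 3-8(w=7) 5-6(w=2) 6-7(w=6)}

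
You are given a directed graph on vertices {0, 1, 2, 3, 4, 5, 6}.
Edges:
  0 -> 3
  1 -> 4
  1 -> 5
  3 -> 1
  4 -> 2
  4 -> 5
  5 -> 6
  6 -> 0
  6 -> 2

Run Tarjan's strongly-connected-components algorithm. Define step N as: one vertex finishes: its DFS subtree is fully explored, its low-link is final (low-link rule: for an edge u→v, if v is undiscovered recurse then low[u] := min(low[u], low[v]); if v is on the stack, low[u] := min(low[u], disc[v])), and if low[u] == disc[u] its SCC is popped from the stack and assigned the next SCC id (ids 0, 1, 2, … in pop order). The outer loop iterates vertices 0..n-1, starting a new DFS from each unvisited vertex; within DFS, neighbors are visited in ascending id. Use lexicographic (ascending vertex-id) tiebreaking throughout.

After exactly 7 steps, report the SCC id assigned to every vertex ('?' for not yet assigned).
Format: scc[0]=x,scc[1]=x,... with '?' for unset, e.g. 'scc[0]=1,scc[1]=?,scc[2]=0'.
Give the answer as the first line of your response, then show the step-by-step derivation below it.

scc[0]=1,scc[1]=1,scc[2]=0,scc[3]=1,scc[4]=1,scc[5]=1,scc[6]=1

step 1: low=(low[0]=0,low[1]=2,low[2]=4,low[3]=1,low[4]=3,low[5]=?,low[6]=?); scc=(scc[0]=?,scc[1]=?,scc[2]=0,scc[3]=?,scc[4]=?,scc[5]=?,scc[6]=?)
step 2: low=(low[0]=0,low[1]=2,low[2]=4,low[3]=1,low[4]=3,low[5]=5,low[6]=0); scc=(scc[0]=?,scc[1]=?,scc[2]=0,scc[3]=?,scc[4]=?,scc[5]=?,scc[6]=?)
step 3: low=(low[0]=0,low[1]=2,low[2]=4,low[3]=1,low[4]=3,low[5]=0,low[6]=0); scc=(scc[0]=?,scc[1]=?,scc[2]=0,scc[3]=?,scc[4]=?,scc[5]=?,scc[6]=?)
step 4: low=(low[0]=0,low[1]=2,low[2]=4,low[3]=1,low[4]=0,low[5]=0,low[6]=0); scc=(scc[0]=?,scc[1]=?,scc[2]=0,scc[3]=?,scc[4]=?,scc[5]=?,scc[6]=?)
step 5: low=(low[0]=0,low[1]=0,low[2]=4,low[3]=1,low[4]=0,low[5]=0,low[6]=0); scc=(scc[0]=?,scc[1]=?,scc[2]=0,scc[3]=?,scc[4]=?,scc[5]=?,scc[6]=?)
step 6: low=(low[0]=0,low[1]=0,low[2]=4,low[3]=0,low[4]=0,low[5]=0,low[6]=0); scc=(scc[0]=?,scc[1]=?,scc[2]=0,scc[3]=?,scc[4]=?,scc[5]=?,scc[6]=?)
step 7: low=(low[0]=0,low[1]=0,low[2]=4,low[3]=0,low[4]=0,low[5]=0,low[6]=0); scc=(scc[0]=1,scc[1]=1,scc[2]=0,scc[3]=1,scc[4]=1,scc[5]=1,scc[6]=1)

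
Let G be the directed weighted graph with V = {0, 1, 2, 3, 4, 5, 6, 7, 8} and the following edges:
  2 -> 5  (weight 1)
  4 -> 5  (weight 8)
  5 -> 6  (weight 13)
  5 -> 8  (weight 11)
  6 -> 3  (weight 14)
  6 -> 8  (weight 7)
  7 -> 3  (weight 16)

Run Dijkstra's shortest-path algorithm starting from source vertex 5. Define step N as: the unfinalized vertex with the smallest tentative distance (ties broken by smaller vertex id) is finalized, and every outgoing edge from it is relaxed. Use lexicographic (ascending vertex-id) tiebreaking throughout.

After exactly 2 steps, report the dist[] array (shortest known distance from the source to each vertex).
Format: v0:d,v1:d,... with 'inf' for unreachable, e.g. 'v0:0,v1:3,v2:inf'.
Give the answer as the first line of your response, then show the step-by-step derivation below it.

v0:inf,v1:inf,v2:inf,v3:inf,v4:inf,v5:0,v6:13,v7:inf,v8:11

step 1: dist = v0:inf,v1:inf,v2:inf,v3:inf,v4:inf,v5:0,v6:13,v7:inf,v8:11
step 2: dist = v0:inf,v1:inf,v2:inf,v3:inf,v4:inf,v5:0,v6:13,v7:inf,v8:11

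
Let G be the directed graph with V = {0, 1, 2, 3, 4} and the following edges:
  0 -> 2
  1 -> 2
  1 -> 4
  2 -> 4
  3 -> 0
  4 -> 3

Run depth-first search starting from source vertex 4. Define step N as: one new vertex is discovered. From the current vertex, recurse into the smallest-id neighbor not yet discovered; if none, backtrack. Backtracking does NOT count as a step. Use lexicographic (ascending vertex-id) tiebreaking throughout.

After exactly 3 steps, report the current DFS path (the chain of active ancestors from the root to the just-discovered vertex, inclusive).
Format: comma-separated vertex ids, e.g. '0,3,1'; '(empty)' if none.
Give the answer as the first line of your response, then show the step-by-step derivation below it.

4,3,0

step 1: discover 4; path=4; order=4
step 2: discover 3; path=4>3; order=4,3
step 3: discover 0; path=4>3>0; order=4,3,0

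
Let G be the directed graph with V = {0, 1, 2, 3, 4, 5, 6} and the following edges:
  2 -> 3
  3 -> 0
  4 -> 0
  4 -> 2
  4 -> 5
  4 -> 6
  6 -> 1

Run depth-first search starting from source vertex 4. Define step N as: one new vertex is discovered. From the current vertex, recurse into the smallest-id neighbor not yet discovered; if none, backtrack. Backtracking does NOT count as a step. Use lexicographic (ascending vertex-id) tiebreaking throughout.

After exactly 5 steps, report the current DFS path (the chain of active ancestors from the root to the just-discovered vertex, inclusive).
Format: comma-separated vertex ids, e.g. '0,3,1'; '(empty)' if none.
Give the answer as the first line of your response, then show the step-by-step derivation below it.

4,5

step 1: discover 4; path=4; order=4
step 2: discover 0; path=4>0; order=4,0
step 3: discover 2; path=4>2; order=4,0,2
step 4: discover 3; path=4>2>3; order=4,0,2,3
step 5: discover 5; path=4>5; order=4,0,2,3,5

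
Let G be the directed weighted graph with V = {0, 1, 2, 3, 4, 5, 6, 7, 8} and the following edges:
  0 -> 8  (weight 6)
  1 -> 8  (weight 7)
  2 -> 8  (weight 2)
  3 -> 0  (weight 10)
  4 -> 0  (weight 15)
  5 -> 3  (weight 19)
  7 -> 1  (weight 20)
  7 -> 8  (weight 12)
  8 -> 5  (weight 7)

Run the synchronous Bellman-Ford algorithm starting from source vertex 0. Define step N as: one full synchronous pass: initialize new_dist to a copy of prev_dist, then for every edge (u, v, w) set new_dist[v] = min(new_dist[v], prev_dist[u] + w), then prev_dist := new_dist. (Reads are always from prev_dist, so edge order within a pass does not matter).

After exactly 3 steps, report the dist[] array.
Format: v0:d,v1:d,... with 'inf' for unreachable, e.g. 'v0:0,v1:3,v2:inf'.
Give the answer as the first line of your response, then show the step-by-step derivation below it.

v0:0,v1:inf,v2:inf,v3:32,v4:inf,v5:13,v6:inf,v7:inf,v8:6

step 1: dist = v0:0,v1:inf,v2:inf,v3:inf,v4:inf,v5:inf,v6:inf,v7:inf,v8:6
step 2: dist = v0:0,v1:inf,v2:inf,v3:inf,v4:inf,v5:13,v6:inf,v7:inf,v8:6
step 3: dist = v0:0,v1:inf,v2:inf,v3:32,v4:inf,v5:13,v6:inf,v7:inf,v8:6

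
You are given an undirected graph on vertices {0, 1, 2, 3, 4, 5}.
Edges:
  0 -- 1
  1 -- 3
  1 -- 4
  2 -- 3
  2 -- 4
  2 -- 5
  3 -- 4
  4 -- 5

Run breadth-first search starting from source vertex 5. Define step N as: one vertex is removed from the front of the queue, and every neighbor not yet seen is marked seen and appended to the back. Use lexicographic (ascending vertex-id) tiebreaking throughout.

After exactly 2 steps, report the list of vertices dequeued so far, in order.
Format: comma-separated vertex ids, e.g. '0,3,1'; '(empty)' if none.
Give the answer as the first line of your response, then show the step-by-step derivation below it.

5,2

step 1: dequeue 5; queue=[2,4]; order=5
step 2: dequeue 2; queue=[4,3]; order=5,2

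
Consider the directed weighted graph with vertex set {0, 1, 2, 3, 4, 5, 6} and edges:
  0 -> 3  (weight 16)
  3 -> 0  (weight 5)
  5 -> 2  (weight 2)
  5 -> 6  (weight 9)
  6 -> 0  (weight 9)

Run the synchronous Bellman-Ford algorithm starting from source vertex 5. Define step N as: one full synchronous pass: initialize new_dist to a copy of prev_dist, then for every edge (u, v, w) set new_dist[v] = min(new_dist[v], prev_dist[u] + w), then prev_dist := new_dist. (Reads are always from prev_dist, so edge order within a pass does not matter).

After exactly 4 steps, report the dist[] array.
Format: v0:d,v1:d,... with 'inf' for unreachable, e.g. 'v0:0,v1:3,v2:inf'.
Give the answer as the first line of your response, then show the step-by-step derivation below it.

v0:18,v1:inf,v2:2,v3:34,v4:inf,v5:0,v6:9

step 1: dist = v0:inf,v1:inf,v2:2,v3:inf,v4:inf,v5:0,v6:9
step 2: dist = v0:18,v1:inf,v2:2,v3:inf,v4:inf,v5:0,v6:9
step 3: dist = v0:18,v1:inf,v2:2,v3:34,v4:inf,v5:0,v6:9
step 4: dist = v0:18,v1:inf,v2:2,v3:34,v4:inf,v5:0,v6:9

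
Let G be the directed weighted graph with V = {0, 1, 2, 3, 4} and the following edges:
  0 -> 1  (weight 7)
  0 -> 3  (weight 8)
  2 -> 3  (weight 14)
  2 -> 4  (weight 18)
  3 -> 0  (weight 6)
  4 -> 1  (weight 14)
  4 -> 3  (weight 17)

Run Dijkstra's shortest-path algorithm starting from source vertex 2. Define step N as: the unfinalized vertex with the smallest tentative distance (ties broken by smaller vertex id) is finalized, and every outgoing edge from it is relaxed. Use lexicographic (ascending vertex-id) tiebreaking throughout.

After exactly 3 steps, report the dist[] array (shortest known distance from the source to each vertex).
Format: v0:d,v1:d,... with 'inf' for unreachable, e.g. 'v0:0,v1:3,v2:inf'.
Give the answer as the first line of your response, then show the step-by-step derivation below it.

v0:20,v1:32,v2:0,v3:14,v4:18

step 1: dist = v0:inf,v1:inf,v2:0,v3:14,v4:18
step 2: dist = v0:20,v1:inf,v2:0,v3:14,v4:18
step 3: dist = v0:20,v1:32,v2:0,v3:14,v4:18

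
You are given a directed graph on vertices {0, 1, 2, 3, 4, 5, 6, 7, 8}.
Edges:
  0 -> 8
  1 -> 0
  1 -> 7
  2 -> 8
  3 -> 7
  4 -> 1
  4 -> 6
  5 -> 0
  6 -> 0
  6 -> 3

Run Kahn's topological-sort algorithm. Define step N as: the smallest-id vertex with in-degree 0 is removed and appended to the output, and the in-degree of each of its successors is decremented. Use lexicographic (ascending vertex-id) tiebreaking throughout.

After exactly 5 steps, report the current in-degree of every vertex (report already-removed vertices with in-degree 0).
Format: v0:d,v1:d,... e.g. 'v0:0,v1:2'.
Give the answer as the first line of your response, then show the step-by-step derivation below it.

v0:0,v1:0,v2:0,v3:0,v4:0,v5:0,v6:0,v7:1,v8:1

step 1: output 2; order=[2]; indeg=(3,1,0,1,0,0,1,2,1)
step 2: output 4; order=[2,4]; indeg=(3,0,0,1,0,0,0,2,1)
step 3: output 1; order=[2,4,1]; indeg=(2,0,0,1,0,0,0,1,1)
step 4: output 5; order=[2,4,1,5]; indeg=(1,0,0,1,0,0,0,1,1)
step 5: output 6; order=[2,4,1,5,6]; indeg=(0,0,0,0,0,0,0,1,1)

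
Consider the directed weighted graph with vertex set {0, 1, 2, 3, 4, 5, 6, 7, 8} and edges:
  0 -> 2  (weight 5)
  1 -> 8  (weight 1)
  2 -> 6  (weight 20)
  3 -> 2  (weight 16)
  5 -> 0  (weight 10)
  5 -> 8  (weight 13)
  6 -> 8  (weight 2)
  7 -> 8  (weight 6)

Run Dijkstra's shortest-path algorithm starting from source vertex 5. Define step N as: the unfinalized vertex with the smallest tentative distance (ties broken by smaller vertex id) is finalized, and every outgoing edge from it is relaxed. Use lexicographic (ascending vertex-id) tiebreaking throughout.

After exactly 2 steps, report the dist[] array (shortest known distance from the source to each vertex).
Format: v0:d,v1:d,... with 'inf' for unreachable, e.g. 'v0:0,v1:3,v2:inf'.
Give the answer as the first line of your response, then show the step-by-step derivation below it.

v0:10,v1:inf,v2:15,v3:inf,v4:inf,v5:0,v6:inf,v7:inf,v8:13

step 1: dist = v0:10,v1:inf,v2:inf,v3:inf,v4:inf,v5:0,v6:inf,v7:inf,v8:13
step 2: dist = v0:10,v1:inf,v2:15,v3:inf,v4:inf,v5:0,v6:inf,v7:inf,v8:13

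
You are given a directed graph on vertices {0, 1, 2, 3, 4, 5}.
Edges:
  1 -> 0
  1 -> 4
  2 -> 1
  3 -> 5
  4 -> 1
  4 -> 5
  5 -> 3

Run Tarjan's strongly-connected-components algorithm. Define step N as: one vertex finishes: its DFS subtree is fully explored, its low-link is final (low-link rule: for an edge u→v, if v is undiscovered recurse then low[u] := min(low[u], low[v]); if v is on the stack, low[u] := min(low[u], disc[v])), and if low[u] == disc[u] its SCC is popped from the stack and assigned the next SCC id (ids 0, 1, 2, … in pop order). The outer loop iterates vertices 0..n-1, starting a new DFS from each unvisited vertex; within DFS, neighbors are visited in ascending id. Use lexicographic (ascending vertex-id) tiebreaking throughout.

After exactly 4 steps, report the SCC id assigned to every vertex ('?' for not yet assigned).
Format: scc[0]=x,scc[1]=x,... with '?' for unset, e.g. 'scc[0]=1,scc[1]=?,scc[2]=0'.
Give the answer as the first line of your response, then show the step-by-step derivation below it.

scc[0]=0,scc[1]=?,scc[2]=?,scc[3]=1,scc[4]=?,scc[5]=1

step 1: low=(low[0]=0,low[1]=?,low[2]=?,low[3]=?,low[4]=?,low[5]=?); scc=(scc[0]=0,scc[1]=?,scc[2]=?,scc[3]=?,scc[4]=?,scc[5]=?)
step 2: low=(low[0]=0,low[1]=1,low[2]=?,low[3]=3,low[4]=1,low[5]=3); scc=(scc[0]=0,scc[1]=?,scc[2]=?,scc[3]=?,scc[4]=?,scc[5]=?)
step 3: low=(low[0]=0,low[1]=1,low[2]=?,low[3]=3,low[4]=1,low[5]=3); scc=(scc[0]=0,scc[1]=?,scc[2]=?,scc[3]=1,scc[4]=?,scc[5]=1)
step 4: low=(low[0]=0,low[1]=1,low[2]=?,low[3]=3,low[4]=1,low[5]=3); scc=(scc[0]=0,scc[1]=?,scc[2]=?,scc[3]=1,scc[4]=?,scc[5]=1)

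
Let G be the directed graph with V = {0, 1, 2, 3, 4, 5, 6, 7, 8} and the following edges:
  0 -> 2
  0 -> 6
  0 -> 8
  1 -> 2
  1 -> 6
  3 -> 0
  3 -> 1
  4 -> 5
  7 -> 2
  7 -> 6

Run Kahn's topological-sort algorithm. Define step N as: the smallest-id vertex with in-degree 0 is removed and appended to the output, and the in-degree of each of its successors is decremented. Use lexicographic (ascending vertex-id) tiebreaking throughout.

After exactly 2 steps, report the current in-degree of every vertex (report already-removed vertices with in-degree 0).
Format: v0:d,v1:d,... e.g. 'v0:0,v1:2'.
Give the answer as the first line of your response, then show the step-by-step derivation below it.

v0:0,v1:0,v2:2,v3:0,v4:0,v5:1,v6:2,v7:0,v8:0

step 1: output 3; order=[3]; indeg=(0,0,3,0,0,1,3,0,1)
step 2: output 0; order=[3,0]; indeg=(0,0,2,0,0,1,2,0,0)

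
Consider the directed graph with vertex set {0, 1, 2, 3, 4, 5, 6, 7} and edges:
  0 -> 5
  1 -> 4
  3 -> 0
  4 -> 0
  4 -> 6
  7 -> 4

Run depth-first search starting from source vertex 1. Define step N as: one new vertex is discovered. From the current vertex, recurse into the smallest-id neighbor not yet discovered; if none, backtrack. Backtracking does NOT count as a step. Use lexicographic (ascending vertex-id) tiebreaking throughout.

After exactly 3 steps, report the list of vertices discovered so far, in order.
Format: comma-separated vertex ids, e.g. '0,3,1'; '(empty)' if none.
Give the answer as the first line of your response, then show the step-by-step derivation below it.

1,4,0

step 1: discover 1; path=1; order=1
step 2: discover 4; path=1>4; order=1,4
step 3: discover 0; path=1>4>0; order=1,4,0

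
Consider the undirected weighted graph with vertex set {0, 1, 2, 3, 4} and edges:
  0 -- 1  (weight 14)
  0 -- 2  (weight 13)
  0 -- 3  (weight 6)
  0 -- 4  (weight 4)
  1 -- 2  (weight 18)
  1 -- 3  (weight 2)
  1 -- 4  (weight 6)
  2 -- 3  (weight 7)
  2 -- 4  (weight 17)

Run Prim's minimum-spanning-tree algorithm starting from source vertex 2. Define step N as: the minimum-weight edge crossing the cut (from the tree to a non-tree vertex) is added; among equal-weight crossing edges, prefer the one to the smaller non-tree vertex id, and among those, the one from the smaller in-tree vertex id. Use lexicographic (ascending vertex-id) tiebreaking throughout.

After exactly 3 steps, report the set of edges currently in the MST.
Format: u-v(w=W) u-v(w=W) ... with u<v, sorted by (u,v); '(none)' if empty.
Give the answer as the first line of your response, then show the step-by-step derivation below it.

0-3(w=6) 1-3(w=2) 2-3(w=7)

step 1: add edge 2-3 (w=7); MST = {2-3(w=7)}
step 2: add edge 1-3 (w=2); MST = {1-3(w=2) 2-3(w=7)}
step 3: add edge 0-3 (w=6); MST = {0-3(w=6) 1-3(w=2) 2-3(w=7)}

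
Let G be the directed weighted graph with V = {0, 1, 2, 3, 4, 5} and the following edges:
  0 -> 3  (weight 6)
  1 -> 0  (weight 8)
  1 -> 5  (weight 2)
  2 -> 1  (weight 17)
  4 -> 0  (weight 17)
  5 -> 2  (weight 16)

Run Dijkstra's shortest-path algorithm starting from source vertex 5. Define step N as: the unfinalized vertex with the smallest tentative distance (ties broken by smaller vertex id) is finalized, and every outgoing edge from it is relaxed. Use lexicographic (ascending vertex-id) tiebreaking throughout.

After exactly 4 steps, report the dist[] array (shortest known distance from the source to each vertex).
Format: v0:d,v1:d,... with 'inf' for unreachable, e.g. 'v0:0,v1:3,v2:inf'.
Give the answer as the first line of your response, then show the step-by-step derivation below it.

v0:41,v1:33,v2:16,v3:47,v4:inf,v5:0

step 1: dist = v0:inf,v1:inf,v2:16,v3:inf,v4:inf,v5:0
step 2: dist = v0:inf,v1:33,v2:16,v3:inf,v4:inf,v5:0
step 3: dist = v0:41,v1:33,v2:16,v3:inf,v4:inf,v5:0
step 4: dist = v0:41,v1:33,v2:16,v3:47,v4:inf,v5:0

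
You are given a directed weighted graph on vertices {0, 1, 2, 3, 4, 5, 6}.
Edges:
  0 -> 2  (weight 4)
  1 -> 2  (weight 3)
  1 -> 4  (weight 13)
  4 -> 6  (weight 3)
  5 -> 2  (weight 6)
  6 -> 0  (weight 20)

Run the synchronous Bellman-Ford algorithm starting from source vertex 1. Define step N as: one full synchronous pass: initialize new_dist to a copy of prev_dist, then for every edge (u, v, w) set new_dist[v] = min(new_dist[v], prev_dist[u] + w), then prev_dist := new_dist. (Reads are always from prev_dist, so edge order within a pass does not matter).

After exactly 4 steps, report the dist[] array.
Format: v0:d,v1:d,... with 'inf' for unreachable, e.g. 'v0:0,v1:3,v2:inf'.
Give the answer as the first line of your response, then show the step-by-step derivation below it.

v0:36,v1:0,v2:3,v3:inf,v4:13,v5:inf,v6:16

step 1: dist = v0:inf,v1:0,v2:3,v3:inf,v4:13,v5:inf,v6:inf
step 2: dist = v0:inf,v1:0,v2:3,v3:inf,v4:13,v5:inf,v6:16
step 3: dist = v0:36,v1:0,v2:3,v3:inf,v4:13,v5:inf,v6:16
step 4: dist = v0:36,v1:0,v2:3,v3:inf,v4:13,v5:inf,v6:16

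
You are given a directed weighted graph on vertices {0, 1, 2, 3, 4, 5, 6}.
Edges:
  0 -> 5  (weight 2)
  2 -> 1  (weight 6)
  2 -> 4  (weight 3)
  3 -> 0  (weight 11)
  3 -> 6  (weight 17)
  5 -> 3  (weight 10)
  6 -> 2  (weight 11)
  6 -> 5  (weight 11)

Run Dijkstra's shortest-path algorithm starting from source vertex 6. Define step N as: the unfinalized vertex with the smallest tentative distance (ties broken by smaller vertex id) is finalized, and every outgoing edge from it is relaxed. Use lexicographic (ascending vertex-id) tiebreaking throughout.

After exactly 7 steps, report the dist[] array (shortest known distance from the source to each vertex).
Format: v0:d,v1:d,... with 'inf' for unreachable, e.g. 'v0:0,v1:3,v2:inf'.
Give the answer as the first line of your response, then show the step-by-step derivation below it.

v0:32,v1:17,v2:11,v3:21,v4:14,v5:11,v6:0

step 1: dist = v0:inf,v1:inf,v2:11,v3:inf,v4:inf,v5:11,v6:0
step 2: dist = v0:inf,v1:17,v2:11,v3:inf,v4:14,v5:11,v6:0
step 3: dist = v0:inf,v1:17,v2:11,v3:21,v4:14,v5:11,v6:0
step 4: dist = v0:inf,v1:17,v2:11,v3:21,v4:14,v5:11,v6:0
step 5: dist = v0:inf,v1:17,v2:11,v3:21,v4:14,v5:11,v6:0
step 6: dist = v0:32,v1:17,v2:11,v3:21,v4:14,v5:11,v6:0
step 7: dist = v0:32,v1:17,v2:11,v3:21,v4:14,v5:11,v6:0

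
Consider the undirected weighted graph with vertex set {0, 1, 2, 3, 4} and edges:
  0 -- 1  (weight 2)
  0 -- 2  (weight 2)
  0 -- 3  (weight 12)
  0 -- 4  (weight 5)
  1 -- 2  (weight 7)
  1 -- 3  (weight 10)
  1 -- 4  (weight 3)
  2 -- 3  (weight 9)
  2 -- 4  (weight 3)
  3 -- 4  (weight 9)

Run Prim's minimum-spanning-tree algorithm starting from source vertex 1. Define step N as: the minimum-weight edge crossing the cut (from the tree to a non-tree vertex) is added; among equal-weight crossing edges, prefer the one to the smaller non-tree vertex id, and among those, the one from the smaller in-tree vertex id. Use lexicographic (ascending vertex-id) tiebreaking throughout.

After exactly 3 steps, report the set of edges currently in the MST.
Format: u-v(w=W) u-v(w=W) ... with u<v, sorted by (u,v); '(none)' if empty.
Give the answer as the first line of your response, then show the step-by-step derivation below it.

0-1(w=2) 0-2(w=2) 1-4(w=3)

step 1: add edge 0-1 (w=2); MST = {0-1(w=2)}
step 2: add edge 0-2 (w=2); MST = {0-1(w=2) 0-2(w=2)}
step 3: add edge 1-4 (w=3); MST = {0-1(w=2) 0-2(w=2) 1-4(w=3)}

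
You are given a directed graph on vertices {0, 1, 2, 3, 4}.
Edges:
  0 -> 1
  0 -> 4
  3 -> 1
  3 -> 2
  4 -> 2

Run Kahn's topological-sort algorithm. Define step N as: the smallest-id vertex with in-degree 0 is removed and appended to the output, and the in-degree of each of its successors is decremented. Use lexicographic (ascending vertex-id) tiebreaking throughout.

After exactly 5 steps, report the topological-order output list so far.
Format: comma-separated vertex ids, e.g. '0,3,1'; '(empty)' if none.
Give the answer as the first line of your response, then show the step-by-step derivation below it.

0,3,1,4,2

step 1: output 0; order=[0]; indeg=(0,1,2,0,0)
step 2: output 3; order=[0,3]; indeg=(0,0,1,0,0)
step 3: output 1; order=[0,3,1]; indeg=(0,0,1,0,0)
step 4: output 4; order=[0,3,1,4]; indeg=(0,0,0,0,0)
step 5: output 2; order=[0,3,1,4,2]; indeg=(0,0,0,0,0)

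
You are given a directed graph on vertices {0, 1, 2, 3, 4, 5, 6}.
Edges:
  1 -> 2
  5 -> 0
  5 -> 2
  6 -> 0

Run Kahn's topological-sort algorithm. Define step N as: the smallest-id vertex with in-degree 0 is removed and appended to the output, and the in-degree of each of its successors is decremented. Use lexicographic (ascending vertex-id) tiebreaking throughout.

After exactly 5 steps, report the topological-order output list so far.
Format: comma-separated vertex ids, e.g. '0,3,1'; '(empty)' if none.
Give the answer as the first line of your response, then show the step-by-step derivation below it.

1,3,4,5,2

step 1: output 1; order=[1]; indeg=(2,0,1,0,0,0,0)
step 2: output 3; order=[1,3]; indeg=(2,0,1,0,0,0,0)
step 3: output 4; order=[1,3,4]; indeg=(2,0,1,0,0,0,0)
step 4: output 5; order=[1,3,4,5]; indeg=(1,0,0,0,0,0,0)
step 5: output 2; order=[1,3,4,5,2]; indeg=(1,0,0,0,0,0,0)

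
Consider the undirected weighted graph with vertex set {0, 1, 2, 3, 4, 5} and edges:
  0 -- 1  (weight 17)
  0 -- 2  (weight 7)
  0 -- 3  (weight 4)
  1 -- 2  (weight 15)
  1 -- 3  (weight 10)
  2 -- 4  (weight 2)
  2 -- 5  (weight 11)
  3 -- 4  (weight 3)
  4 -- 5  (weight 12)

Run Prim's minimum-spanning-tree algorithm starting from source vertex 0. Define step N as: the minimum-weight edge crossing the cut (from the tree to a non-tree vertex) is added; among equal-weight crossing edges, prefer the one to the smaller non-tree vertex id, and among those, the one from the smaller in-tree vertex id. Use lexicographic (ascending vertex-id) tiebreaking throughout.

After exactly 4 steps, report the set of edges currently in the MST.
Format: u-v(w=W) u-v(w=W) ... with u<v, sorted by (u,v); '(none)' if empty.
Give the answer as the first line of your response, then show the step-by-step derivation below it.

0-3(w=4) 1-3(w=10) 2-4(w=2) 3-4(w=3)

step 1: add edge 0-3 (w=4); MST = {0-3(w=4)}
step 2: add edge 3-4 (w=3); MST = {0-3(w=4) 3-4(w=3)}
step 3: add edge 2-4 (w=2); MST = {0-3(w=4) 2-4(w=2) 3-4(w=3)}
step 4: add edge 1-3 (w=10); MST = {0-3(w=4) 1-3(w=10) 2-4(w=2) 3-4(w=3)}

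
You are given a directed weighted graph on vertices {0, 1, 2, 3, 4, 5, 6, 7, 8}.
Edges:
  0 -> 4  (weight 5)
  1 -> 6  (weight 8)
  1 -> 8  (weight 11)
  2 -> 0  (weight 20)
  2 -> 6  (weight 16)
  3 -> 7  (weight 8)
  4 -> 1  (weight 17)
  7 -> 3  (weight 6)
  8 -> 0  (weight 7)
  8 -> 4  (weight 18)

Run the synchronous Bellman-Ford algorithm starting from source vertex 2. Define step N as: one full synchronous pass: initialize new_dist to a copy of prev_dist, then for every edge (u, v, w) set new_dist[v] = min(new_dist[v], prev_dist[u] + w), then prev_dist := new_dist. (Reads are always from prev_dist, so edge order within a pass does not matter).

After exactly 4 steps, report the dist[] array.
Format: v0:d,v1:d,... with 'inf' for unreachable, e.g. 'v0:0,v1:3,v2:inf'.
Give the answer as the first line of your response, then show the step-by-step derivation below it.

v0:20,v1:42,v2:0,v3:inf,v4:25,v5:inf,v6:16,v7:inf,v8:53

step 1: dist = v0:20,v1:inf,v2:0,v3:inf,v4:inf,v5:inf,v6:16,v7:inf,v8:inf
step 2: dist = v0:20,v1:inf,v2:0,v3:inf,v4:25,v5:inf,v6:16,v7:inf,v8:inf
step 3: dist = v0:20,v1:42,v2:0,v3:inf,v4:25,v5:inf,v6:16,v7:inf,v8:inf
step 4: dist = v0:20,v1:42,v2:0,v3:inf,v4:25,v5:inf,v6:16,v7:inf,v8:53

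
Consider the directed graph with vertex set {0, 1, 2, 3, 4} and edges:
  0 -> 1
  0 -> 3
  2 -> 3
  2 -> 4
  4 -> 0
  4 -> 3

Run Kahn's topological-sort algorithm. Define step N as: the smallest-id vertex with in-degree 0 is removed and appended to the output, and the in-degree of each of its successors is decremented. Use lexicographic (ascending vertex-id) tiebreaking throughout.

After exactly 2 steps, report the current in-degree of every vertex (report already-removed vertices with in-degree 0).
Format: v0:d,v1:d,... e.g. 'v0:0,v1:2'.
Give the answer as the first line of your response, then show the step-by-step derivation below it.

v0:0,v1:1,v2:0,v3:1,v4:0

step 1: output 2; order=[2]; indeg=(1,1,0,2,0)
step 2: output 4; order=[2,4]; indeg=(0,1,0,1,0)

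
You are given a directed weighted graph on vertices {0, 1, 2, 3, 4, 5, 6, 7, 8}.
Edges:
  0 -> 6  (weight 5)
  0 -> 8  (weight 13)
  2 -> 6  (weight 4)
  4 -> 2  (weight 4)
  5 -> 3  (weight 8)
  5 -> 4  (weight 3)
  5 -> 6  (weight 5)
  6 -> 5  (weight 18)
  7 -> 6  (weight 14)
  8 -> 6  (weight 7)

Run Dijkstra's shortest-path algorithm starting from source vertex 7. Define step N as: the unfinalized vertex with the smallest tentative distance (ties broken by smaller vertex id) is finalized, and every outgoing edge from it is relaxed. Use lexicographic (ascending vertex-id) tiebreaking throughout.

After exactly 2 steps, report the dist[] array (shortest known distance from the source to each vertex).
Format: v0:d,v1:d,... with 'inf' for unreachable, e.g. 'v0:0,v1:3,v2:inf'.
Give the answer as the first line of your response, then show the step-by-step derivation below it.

v0:inf,v1:inf,v2:inf,v3:inf,v4:inf,v5:32,v6:14,v7:0,v8:inf

step 1: dist = v0:inf,v1:inf,v2:inf,v3:inf,v4:inf,v5:inf,v6:14,v7:0,v8:inf
step 2: dist = v0:inf,v1:inf,v2:inf,v3:inf,v4:inf,v5:32,v6:14,v7:0,v8:inf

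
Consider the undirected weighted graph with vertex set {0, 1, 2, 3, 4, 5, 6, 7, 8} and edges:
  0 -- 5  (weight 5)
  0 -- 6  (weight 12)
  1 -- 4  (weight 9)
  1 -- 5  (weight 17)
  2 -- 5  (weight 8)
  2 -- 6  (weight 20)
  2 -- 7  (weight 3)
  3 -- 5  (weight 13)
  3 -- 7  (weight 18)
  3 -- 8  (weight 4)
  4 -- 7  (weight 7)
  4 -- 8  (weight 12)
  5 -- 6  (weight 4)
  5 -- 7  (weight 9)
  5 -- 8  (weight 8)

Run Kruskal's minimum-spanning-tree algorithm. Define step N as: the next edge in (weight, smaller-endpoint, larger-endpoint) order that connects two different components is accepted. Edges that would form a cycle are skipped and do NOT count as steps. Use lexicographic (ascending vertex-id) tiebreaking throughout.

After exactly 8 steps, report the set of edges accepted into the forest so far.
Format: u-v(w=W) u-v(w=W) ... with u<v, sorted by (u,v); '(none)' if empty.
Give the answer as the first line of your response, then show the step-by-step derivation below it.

0-5(w=5) 1-4(w=9) 2-5(w=8) 2-7(w=3) 3-8(w=4) 4-7(w=7) 5-6(w=4) 5-8(w=8)

step 1: add edge 2-7 (w=3); MST = {2-7(w=3)}
step 2: add edge 3-8 (w=4); MST = {2-7(w=3) 3-8(w=4)}
step 3: add edge 5-6 (w=4); MST = {2-7(w=3) 3-8(w=4) 5-6(w=4)}
step 4: add edge 0-5 (w=5); MST = {0-5(w=5) 2-7(w=3) 3-8(w=4) 5-6(w=4)}
step 5: add edge 4-7 (w=7); MST = {0-5(w=5) 2-7(w=3) 3-8(w=4) 4-7(w=7) 5-6(w=4)}
step 6: add edge 2-5 (w=8); MST = {0-5(w=5) 2-5(w=8) 2-7(w=3) 3-8(w=4) 4-7(w=7) 5-6(w=4)}
step 7: add edge 5-8 (w=8); MST = {0-5(w=5) 2-5(w=8) 2-7(w=3) 3-8(w=4) 4-7(w=7) 5-6(w=4) 5-8(w=8)}
step 8: add edge 1-4 (w=9); MST = {0-5(w=5) 1-4(w=9) 2-5(w=8) 2-7(w=3) 3-8(w=4) 4-7(w=7) 5-6(w=4) 5-8(w=8)}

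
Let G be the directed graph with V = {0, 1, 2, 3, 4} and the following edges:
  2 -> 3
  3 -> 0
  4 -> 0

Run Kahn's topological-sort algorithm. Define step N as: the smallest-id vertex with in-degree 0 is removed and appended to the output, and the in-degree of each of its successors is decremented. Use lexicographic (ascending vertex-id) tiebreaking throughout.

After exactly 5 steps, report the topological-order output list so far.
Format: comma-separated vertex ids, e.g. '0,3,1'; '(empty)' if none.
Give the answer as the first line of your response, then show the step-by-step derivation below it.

1,2,3,4,0

step 1: output 1; order=[1]; indeg=(2,0,0,1,0)
step 2: output 2; order=[1,2]; indeg=(2,0,0,0,0)
step 3: output 3; order=[1,2,3]; indeg=(1,0,0,0,0)
step 4: output 4; order=[1,2,3,4]; indeg=(0,0,0,0,0)
step 5: output 0; order=[1,2,3,4,0]; indeg=(0,0,0,0,0)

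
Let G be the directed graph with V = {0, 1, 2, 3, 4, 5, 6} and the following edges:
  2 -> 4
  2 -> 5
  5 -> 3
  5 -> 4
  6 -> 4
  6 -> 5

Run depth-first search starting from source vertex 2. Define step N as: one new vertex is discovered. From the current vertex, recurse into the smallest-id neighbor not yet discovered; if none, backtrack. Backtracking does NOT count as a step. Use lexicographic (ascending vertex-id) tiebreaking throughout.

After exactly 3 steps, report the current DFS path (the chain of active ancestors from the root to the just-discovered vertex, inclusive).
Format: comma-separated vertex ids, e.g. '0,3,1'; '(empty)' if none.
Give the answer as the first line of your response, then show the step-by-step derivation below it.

2,5

step 1: discover 2; path=2; order=2
step 2: discover 4; path=2>4; order=2,4
step 3: discover 5; path=2>5; order=2,4,5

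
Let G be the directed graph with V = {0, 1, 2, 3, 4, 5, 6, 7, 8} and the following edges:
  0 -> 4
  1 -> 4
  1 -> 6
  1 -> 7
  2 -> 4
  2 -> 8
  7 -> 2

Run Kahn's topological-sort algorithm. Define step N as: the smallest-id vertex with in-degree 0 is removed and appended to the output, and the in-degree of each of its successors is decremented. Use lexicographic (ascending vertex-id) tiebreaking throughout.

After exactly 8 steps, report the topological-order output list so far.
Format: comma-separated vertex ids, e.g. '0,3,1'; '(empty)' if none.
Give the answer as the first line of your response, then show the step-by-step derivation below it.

0,1,3,5,6,7,2,4

step 1: output 0; order=[0]; indeg=(0,0,1,0,2,0,1,1,1)
step 2: output 1; order=[0,1]; indeg=(0,0,1,0,1,0,0,0,1)
step 3: output 3; order=[0,1,3]; indeg=(0,0,1,0,1,0,0,0,1)
step 4: output 5; order=[0,1,3,5]; indeg=(0,0,1,0,1,0,0,0,1)
step 5: output 6; order=[0,1,3,5,6]; indeg=(0,0,1,0,1,0,0,0,1)
step 6: output 7; order=[0,1,3,5,6,7]; indeg=(0,0,0,0,1,0,0,0,1)
step 7: output 2; order=[0,1,3,5,6,7,2]; indeg=(0,0,0,0,0,0,0,0,0)
step 8: output 4; order=[0,1,3,5,6,7,2,4]; indeg=(0,0,0,0,0,0,0,0,0)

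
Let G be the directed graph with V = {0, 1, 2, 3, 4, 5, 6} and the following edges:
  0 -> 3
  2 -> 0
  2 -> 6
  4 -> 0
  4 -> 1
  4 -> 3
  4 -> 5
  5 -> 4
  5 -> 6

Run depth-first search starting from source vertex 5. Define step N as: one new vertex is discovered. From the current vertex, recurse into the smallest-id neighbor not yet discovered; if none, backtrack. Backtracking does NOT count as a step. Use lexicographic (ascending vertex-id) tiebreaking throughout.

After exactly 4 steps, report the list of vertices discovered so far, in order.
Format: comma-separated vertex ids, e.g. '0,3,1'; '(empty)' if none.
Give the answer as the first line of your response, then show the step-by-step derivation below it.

5,4,0,3

step 1: discover 5; path=5; order=5
step 2: discover 4; path=5>4; order=5,4
step 3: discover 0; path=5>4>0; order=5,4,0
step 4: discover 3; path=5>4>0>3; order=5,4,0,3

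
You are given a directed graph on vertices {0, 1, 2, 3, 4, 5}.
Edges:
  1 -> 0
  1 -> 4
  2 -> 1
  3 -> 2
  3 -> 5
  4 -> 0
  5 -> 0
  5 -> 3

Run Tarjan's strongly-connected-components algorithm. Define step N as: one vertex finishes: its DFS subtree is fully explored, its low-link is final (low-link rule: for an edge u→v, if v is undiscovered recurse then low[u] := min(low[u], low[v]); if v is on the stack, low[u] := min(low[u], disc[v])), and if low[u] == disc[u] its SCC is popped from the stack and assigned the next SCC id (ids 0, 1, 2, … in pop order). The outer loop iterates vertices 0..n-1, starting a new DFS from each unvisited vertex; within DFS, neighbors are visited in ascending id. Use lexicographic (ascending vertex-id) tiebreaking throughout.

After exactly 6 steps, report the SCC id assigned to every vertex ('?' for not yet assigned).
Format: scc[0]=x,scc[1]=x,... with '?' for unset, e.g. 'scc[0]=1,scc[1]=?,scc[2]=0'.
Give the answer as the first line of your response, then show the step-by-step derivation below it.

scc[0]=0,scc[1]=2,scc[2]=3,scc[3]=4,scc[4]=1,scc[5]=4

step 1: low=(low[0]=0,low[1]=?,low[2]=?,low[3]=?,low[4]=?,low[5]=?); scc=(scc[0]=0,scc[1]=?,scc[2]=?,scc[3]=?,scc[4]=?,scc[5]=?)
step 2: low=(low[0]=0,low[1]=1,low[2]=?,low[3]=?,low[4]=2,low[5]=?); scc=(scc[0]=0,scc[1]=?,scc[2]=?,scc[3]=?,scc[4]=1,scc[5]=?)
step 3: low=(low[0]=0,low[1]=1,low[2]=?,low[3]=?,low[4]=2,low[5]=?); scc=(scc[0]=0,scc[1]=2,scc[2]=?,scc[3]=?,scc[4]=1,scc[5]=?)
step 4: low=(low[0]=0,low[1]=1,low[2]=3,low[3]=?,low[4]=2,low[5]=?); scc=(scc[0]=0,scc[1]=2,scc[2]=3,scc[3]=?,scc[4]=1,scc[5]=?)
step 5: low=(low[0]=0,low[1]=1,low[2]=3,low[3]=4,low[4]=2,low[5]=4); scc=(scc[0]=0,scc[1]=2,scc[2]=3,scc[3]=?,scc[4]=1,scc[5]=?)
step 6: low=(low[0]=0,low[1]=1,low[2]=3,low[3]=4,low[4]=2,low[5]=4); scc=(scc[0]=0,scc[1]=2,scc[2]=3,scc[3]=4,scc[4]=1,scc[5]=4)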